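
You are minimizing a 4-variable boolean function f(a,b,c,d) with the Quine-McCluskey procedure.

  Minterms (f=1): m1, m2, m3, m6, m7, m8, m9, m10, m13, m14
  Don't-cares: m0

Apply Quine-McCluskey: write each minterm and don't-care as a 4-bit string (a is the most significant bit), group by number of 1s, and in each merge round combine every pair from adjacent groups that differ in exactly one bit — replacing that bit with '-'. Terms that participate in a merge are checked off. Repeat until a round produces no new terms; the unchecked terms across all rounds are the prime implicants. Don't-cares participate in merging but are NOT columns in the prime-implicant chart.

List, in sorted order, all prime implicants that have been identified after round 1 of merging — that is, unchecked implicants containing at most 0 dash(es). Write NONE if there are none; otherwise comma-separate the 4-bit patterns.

[col 0] 0000*, 0001*, 0010*, 0011*, 0110*, 0111*, 1000*, 1001*, 1010*, 1101*, 1110*
[col 1] -000*, -001*, -010*, -110*, 0-10*, 0-11*, 00-0*, 00-1*, 000-*, 001-*, 011-*, 1-01, 1-10*, 10-0*, 100-*
[col 2] --10, -0-0, -00-, 0-1-, 00--
Prime implicants: --10, -0-0, -00-, 0-1-, 00--, 1-01

NONE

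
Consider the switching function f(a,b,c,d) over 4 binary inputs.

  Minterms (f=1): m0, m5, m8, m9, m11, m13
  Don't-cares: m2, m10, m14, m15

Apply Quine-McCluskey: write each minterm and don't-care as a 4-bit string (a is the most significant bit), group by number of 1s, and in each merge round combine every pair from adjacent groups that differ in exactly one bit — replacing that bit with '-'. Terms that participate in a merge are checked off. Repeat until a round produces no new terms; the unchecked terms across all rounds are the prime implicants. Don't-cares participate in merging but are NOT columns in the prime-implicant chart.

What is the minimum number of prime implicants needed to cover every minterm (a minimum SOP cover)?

Round 0: 0000✓ 0010✓ 0101✓ 1000✓ 1001✓ 1010✓ 1011✓ 1101✓ 1110✓ 1111✓
Round 1: -000✓ -010✓ -101 00-0✓ 1-01✓ 1-10✓ 1-11✓ 10-0✓ 10-1✓ 100-✓ 101-✓ 11-1✓ 111-✓
Round 2: -0-0 1--1 1-1- 10--
PIs = {-0-0, -101, 1--1, 1-1-, 10--}
Coverage chart:
  m0: -0-0 ←essential
  m5: -101 ←essential
  m8: -0-0,10--
  m9: 1--1,10--
  m11: 1--1,1-1-,10--
  m13: -101,1--1
Essential: -0-0, -101
Petrick residual → 1--1
Min cover (3 terms): b'd' + bc'd + ad

3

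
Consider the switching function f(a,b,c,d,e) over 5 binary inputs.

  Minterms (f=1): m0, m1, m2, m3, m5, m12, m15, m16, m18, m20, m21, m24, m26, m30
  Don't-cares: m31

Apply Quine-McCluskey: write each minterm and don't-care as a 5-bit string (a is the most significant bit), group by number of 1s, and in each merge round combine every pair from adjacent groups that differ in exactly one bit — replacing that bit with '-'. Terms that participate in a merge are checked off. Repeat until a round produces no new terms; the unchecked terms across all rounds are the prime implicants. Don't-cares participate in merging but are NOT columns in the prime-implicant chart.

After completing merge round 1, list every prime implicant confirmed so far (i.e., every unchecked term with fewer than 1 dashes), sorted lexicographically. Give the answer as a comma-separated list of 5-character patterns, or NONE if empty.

01100

size-2^0 implicants → 00000(✓)  00001(✓)  00010(✓)  00011(✓)  00101(✓)  01100  01111(✓)  10000(✓)  10010(✓)  10100(✓)  10101(✓)  11000(✓)  11010(✓)  11110(✓)  11111(✓)
size-2^1 implicants → -0000(✓)  -0010(✓)  -0101  -1111  00-01  000-0(✓)  000-1(✓)  0000-(✓)  0001-(✓)  1-000(✓)  1-010(✓)  10-00  100-0(✓)  1010-  11-10  110-0(✓)  1111-
size-2^2 implicants → -00-0  000--  1-0-0
Unchecked terms (primes): -00-0, -0101, -1111, 00-01, 000--, 01100, 1-0-0, 10-00, 1010-, 11-10, 1111-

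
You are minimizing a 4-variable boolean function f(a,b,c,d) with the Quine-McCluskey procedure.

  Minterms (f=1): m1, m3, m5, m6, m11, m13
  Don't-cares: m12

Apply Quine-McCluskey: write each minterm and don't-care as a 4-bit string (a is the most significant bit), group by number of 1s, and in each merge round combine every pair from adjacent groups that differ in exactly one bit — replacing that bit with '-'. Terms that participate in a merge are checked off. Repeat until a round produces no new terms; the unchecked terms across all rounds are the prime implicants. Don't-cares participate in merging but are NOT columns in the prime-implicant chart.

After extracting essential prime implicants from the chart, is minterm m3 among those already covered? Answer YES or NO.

YES

[col 0] 0001*, 0011*, 0101*, 0110, 1011*, 1100*, 1101*
[col 1] -011, -101, 0-01, 00-1, 110-
Prime implicants: -011, -101, 0-01, 00-1, 0110, 110-
PI chart (minterm → PIs covering it):
  1 | 0-01,00-1
  3 | -011,00-1
  5 | -101,0-01
  6 | 0110  (sole → essential)
  11 | -011  (sole → essential)
  13 | -101,110-
Essential prime implicants: -011, 0110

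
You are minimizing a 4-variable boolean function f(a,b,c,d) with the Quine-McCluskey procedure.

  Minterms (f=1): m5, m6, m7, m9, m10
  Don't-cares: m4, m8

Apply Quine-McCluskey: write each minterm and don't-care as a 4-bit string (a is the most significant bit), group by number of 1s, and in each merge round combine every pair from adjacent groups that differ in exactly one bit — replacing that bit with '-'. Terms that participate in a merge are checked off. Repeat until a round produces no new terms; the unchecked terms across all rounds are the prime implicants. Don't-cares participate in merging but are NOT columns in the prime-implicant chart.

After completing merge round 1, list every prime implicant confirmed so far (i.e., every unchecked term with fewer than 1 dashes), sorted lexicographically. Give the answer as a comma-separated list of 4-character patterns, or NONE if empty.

NONE

Round 0: 0100✓ 0101✓ 0110✓ 0111✓ 1000✓ 1001✓ 1010✓
Round 1: 01-0✓ 01-1✓ 010-✓ 011-✓ 10-0 100-
Round 2: 01--
PIs = {01--, 10-0, 100-}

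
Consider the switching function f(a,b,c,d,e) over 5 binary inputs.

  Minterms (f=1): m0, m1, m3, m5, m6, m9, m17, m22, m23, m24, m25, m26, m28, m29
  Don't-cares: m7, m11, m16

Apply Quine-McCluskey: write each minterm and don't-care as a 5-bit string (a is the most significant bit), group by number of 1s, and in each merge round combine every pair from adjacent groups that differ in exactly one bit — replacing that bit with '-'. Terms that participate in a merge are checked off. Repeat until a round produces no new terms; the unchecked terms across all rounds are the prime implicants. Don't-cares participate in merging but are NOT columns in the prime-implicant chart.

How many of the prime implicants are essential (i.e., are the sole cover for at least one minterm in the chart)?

5

[col 0] 00000*, 00001*, 00011*, 00101*, 00110*, 00111*, 01001*, 01011*, 10000*, 10001*, 10110*, 10111*, 11000*, 11001*, 11010*, 11100*, 11101*
[col 1] -0000*, -0001*, -0110*, -0111*, -1001*, 0-001*, 0-011*, 00-01*, 00-11*, 000-1*, 0000-*, 001-1*, 0011-*, 010-1*, 1-000*, 1-001*, 1000-*, 1011-*, 11-00*, 11-01*, 110-0, 1100-*, 1110-*
[col 2] --001, -000-, -011-, 0-0-1, 00--1, 1-00-, 11-0-
Prime implicants: --001, -000-, -011-, 0-0-1, 00--1, 1-00-, 11-0-, 110-0
PI chart (minterm → PIs covering it):
  0 | -000-  (sole → essential)
  1 | --001,-000-,0-0-1,00--1
  3 | 0-0-1,00--1
  5 | 00--1  (sole → essential)
  6 | -011-  (sole → essential)
  9 | --001,0-0-1
  17 | --001,-000-,1-00-
  22 | -011-  (sole → essential)
  23 | -011-  (sole → essential)
  24 | 1-00-,11-0-,110-0
  25 | --001,1-00-,11-0-
  26 | 110-0  (sole → essential)
  28 | 11-0-  (sole → essential)
  29 | 11-0-  (sole → essential)
Essential prime implicants: -000-, -011-, 00--1, 11-0-, 110-0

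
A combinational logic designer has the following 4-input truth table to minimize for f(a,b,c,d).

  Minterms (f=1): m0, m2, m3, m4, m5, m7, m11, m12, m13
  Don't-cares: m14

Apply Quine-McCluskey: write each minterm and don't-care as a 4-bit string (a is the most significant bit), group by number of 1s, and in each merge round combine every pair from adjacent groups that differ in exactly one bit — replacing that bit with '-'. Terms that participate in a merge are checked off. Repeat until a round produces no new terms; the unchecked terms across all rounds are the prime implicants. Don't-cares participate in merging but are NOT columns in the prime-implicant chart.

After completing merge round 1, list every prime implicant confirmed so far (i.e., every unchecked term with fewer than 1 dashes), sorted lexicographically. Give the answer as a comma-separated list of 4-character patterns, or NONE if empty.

Round 0: 0000✓ 0010✓ 0011✓ 0100✓ 0101✓ 0111✓ 1011✓ 1100✓ 1101✓ 1110✓
Round 1: -011 -100✓ -101✓ 0-00 0-11 00-0 001- 01-1 010-✓ 11-0 110-✓
Round 2: -10-
PIs = {-011, -10-, 0-00, 0-11, 00-0, 001-, 01-1, 11-0}

NONE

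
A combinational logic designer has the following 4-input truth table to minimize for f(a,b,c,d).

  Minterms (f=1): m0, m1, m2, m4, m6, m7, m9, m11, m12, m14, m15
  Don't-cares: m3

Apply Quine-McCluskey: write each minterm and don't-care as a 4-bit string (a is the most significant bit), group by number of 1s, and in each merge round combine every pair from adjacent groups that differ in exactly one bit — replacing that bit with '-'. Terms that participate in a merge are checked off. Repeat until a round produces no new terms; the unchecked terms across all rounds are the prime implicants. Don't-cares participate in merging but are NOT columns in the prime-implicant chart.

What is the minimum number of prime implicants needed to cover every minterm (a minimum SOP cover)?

4

[col 0] 0000*, 0001*, 0010*, 0011*, 0100*, 0110*, 0111*, 1001*, 1011*, 1100*, 1110*, 1111*
[col 1] -001*, -011*, -100*, -110*, -111*, 0-00*, 0-10*, 0-11*, 00-0*, 00-1*, 000-*, 001-*, 01-0*, 011-*, 1-11*, 10-1*, 11-0*, 111-*
[col 2] --11, -0-1, -1-0, -11-, 0--0, 0-1-, 00--
Prime implicants: --11, -0-1, -1-0, -11-, 0--0, 0-1-, 00--
PI chart (minterm → PIs covering it):
  0 | 0--0,00--
  1 | -0-1,00--
  2 | 0--0,0-1-,00--
  4 | -1-0,0--0
  6 | -1-0,-11-,0--0,0-1-
  7 | --11,-11-,0-1-
  9 | -0-1  (sole → essential)
  11 | --11,-0-1
  12 | -1-0  (sole → essential)
  14 | -1-0,-11-
  15 | --11,-11-
Essential prime implicants: -0-1, -1-0
Petrick residual → --11, 0--0
Minimum SOP uses 4 PIs: cd + b'd + bd' + a'd'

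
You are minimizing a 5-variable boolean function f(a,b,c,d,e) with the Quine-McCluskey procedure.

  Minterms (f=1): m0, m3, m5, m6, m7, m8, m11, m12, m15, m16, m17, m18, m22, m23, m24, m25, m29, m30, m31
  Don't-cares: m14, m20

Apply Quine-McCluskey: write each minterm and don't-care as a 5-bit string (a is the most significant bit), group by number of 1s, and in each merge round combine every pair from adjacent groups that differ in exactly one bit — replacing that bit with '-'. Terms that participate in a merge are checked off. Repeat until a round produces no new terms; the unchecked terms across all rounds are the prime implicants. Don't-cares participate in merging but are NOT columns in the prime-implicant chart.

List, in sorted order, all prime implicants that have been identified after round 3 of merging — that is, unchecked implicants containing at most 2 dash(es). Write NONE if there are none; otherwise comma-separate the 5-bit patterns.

--000, 0--11, 001-1, 01-00, 011-0, 1-00-, 10--0, 11-01, 111-1

size-2^0 implicants → 00000(✓)  00011(✓)  00101(✓)  00110(✓)  00111(✓)  01000(✓)  01011(✓)  01100(✓)  01110(✓)  01111(✓)  10000(✓)  10001(✓)  10010(✓)  10100(✓)  10110(✓)  10111(✓)  11000(✓)  11001(✓)  11101(✓)  11110(✓)  11111(✓)
size-2^1 implicants → -0000(✓)  -0110(✓)  -0111(✓)  -1000(✓)  -1110(✓)  -1111(✓)  0-000(✓)  0-011(✓)  0-110(✓)  0-111(✓)  00-11(✓)  001-1  0011-(✓)  01-00  01-11(✓)  011-0  0111-(✓)  1-000(✓)  1-001(✓)  1-110(✓)  1-111(✓)  10-00(✓)  10-10(✓)  100-0(✓)  1000-(✓)  101-0(✓)  1011-(✓)  11-01  1100-(✓)  111-1  1111-(✓)
size-2^2 implicants → --000  --110(✓)  --111(✓)  -011-(✓)  -111-(✓)  0--11  0-11-(✓)  1-00-  1-11-(✓)  10--0
size-2^3 implicants → --11-
Unchecked terms (primes): --000, --11-, 0--11, 001-1, 01-00, 011-0, 1-00-, 10--0, 11-01, 111-1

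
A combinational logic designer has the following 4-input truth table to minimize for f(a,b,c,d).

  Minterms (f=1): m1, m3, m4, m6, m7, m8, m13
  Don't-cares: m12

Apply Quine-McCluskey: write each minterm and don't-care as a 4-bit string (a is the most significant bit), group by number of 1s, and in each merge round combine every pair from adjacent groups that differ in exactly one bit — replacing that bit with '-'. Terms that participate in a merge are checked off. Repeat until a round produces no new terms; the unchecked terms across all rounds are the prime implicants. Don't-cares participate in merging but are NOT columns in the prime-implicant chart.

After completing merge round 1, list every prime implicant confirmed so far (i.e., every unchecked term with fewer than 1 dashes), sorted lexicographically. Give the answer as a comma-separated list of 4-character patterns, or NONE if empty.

size-2^0 implicants → 0001(✓)  0011(✓)  0100(✓)  0110(✓)  0111(✓)  1000(✓)  1100(✓)  1101(✓)
size-2^1 implicants → -100  0-11  00-1  01-0  011-  1-00  110-
Unchecked terms (primes): -100, 0-11, 00-1, 01-0, 011-, 1-00, 110-

NONE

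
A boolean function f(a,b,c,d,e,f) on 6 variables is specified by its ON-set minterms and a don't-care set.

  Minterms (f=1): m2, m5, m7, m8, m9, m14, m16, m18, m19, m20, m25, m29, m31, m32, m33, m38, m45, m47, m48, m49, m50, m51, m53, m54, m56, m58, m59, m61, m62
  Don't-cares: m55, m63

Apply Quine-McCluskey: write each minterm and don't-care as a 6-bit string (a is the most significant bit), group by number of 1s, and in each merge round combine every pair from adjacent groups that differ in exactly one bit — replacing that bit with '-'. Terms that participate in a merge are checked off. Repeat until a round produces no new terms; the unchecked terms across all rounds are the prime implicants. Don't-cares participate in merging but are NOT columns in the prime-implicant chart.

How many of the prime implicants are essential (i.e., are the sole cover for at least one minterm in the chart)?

12

size-2^0 implicants → 000010(✓)  000101(✓)  000111(✓)  001000(✓)  001001(✓)  001110  010000(✓)  010010(✓)  010011(✓)  010100(✓)  011001(✓)  011101(✓)  011111(✓)  100000(✓)  100001(✓)  100110(✓)  101101(✓)  101111(✓)  110000(✓)  110001(✓)  110010(✓)  110011(✓)  110101(✓)  110110(✓)  110111(✓)  111000(✓)  111010(✓)  111011(✓)  111101(✓)  111110(✓)  111111(✓)
size-2^1 implicants → -10000(✓)  -10010(✓)  -10011(✓)  -11101(✓)  -11111(✓)  0-0010  0-1001  0001-1  00100-  010-00  0100-0(✓)  01001-(✓)  011-01  0111-1(✓)  1-0000(✓)  1-0001(✓)  1-0110  1-1101(✓)  1-1111(✓)  10000-(✓)  1011-1(✓)  11-000(✓)  11-010(✓)  11-011(✓)  11-101(✓)  11-110(✓)  11-111(✓)  110-01(✓)  110-10(✓)  110-11(✓)  1100-0(✓)  1100-1(✓)  11000-(✓)  11001-(✓)  1101-1(✓)  11011-(✓)  111-10(✓)  111-11(✓)  1110-0(✓)  11101-(✓)  1111-1(✓)  11111-(✓)
size-2^2 implicants → -100-0  -1001-  -111-1  1-000-  1-11-1  11--10(✓)  11--11(✓)  11-0-0  11-01-(✓)  11-1-1  11-11-(✓)  110--1  110-1-(✓)  1100--  111-1-(✓)
size-2^3 implicants → 11--1-
Unchecked terms (primes): -100-0, -1001-, -111-1, 0-0010, 0-1001, 0001-1, 00100-, 001110, 010-00, 011-01, 1-000-, 1-0110, 1-11-1, 11--1-, 11-0-0, 11-1-1, 110--1, 1100--
Minterm coverage:
  m2 ⊆ 0-0010 [E]
  m5 ⊆ 0001-1 [E]
  m7 ⊆ 0001-1 [E]
  m8 ⊆ 00100- [E]
  m9 ⊆ 0-1001,00100-
  m14 ⊆ 001110 [E]
  m16 ⊆ -100-0,010-00
  m18 ⊆ -100-0,-1001-,0-0010
  m19 ⊆ -1001- [E]
  m20 ⊆ 010-00 [E]
  m25 ⊆ 0-1001,011-01
  m29 ⊆ -111-1,011-01
  m31 ⊆ -111-1 [E]
  m32 ⊆ 1-000- [E]
  m33 ⊆ 1-000- [E]
  m38 ⊆ 1-0110 [E]
  m45 ⊆ 1-11-1 [E]
  m47 ⊆ 1-11-1 [E]
  m48 ⊆ -100-0,1-000-,11-0-0,1100--
  m49 ⊆ 1-000-,110--1,1100--
  m50 ⊆ -100-0,-1001-,11--1-,11-0-0,1100--
  m51 ⊆ -1001-,11--1-,110--1,1100--
  m53 ⊆ 11-1-1,110--1
  m54 ⊆ 1-0110,11--1-
  m56 ⊆ 11-0-0 [E]
  m58 ⊆ 11--1-,11-0-0
  m59 ⊆ 11--1- [E]
  m61 ⊆ -111-1,1-11-1,11-1-1
  m62 ⊆ 11--1- [E]
E = {-1001-, -111-1, 0-0010, 0001-1, 00100-, 001110, 010-00, 1-000-, 1-0110, 1-11-1, 11--1-, 11-0-0}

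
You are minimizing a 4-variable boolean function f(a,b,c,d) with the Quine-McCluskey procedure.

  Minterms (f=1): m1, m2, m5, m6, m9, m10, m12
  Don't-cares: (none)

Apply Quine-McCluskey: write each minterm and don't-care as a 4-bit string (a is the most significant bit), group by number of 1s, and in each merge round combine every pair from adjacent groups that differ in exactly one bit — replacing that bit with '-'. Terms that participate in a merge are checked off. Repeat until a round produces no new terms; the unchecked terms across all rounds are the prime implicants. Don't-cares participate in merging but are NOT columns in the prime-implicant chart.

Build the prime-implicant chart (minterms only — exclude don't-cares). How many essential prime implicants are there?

5

Round 0: 0001✓ 0010✓ 0101✓ 0110✓ 1001✓ 1010✓ 1100
Round 1: -001 -010 0-01 0-10
PIs = {-001, -010, 0-01, 0-10, 1100}
Coverage chart:
  m1: -001,0-01
  m2: -010,0-10
  m5: 0-01 ←essential
  m6: 0-10 ←essential
  m9: -001 ←essential
  m10: -010 ←essential
  m12: 1100 ←essential
Essential: -001, -010, 0-01, 0-10, 1100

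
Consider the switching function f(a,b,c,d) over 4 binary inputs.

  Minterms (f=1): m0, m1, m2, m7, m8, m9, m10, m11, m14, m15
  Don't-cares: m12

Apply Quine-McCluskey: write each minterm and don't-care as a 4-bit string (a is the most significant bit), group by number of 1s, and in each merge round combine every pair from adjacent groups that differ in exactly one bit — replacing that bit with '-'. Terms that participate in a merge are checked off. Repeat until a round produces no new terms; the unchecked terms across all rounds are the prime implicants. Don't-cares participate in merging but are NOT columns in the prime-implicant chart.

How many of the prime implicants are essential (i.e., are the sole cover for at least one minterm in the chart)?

size-2^0 implicants → 0000(✓)  0001(✓)  0010(✓)  0111(✓)  1000(✓)  1001(✓)  1010(✓)  1011(✓)  1100(✓)  1110(✓)  1111(✓)
size-2^1 implicants → -000(✓)  -001(✓)  -010(✓)  -111  00-0(✓)  000-(✓)  1-00(✓)  1-10(✓)  1-11(✓)  10-0(✓)  10-1(✓)  100-(✓)  101-(✓)  11-0(✓)  111-(✓)
size-2^2 implicants → -0-0  -00-  1--0  1-1-  10--
Unchecked terms (primes): -0-0, -00-, -111, 1--0, 1-1-, 10--
Minterm coverage:
  m0 ⊆ -0-0,-00-
  m1 ⊆ -00- [E]
  m2 ⊆ -0-0 [E]
  m7 ⊆ -111 [E]
  m8 ⊆ -0-0,-00-,1--0,10--
  m9 ⊆ -00-,10--
  m10 ⊆ -0-0,1--0,1-1-,10--
  m11 ⊆ 1-1-,10--
  m14 ⊆ 1--0,1-1-
  m15 ⊆ -111,1-1-
E = {-0-0, -00-, -111}

3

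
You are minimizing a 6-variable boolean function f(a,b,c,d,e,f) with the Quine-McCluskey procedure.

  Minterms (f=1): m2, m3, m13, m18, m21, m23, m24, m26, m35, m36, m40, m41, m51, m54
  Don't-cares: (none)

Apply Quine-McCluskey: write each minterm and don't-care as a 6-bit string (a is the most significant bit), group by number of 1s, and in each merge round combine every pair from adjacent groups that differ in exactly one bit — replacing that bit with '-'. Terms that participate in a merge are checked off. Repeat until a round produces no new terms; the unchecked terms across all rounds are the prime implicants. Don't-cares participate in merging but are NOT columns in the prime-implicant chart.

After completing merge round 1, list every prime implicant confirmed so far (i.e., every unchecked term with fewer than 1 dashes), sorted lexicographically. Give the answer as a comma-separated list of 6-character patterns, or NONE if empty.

Round 0: 000010✓ 000011✓ 001101 010010✓ 010101✓ 010111✓ 011000✓ 011010✓ 100011✓ 100100 101000✓ 101001✓ 110011✓ 110110
Round 1: -00011 0-0010 00001- 01-010 0101-1 0110-0 1-0011 10100-
PIs = {-00011, 0-0010, 00001-, 001101, 01-010, 0101-1, 0110-0, 1-0011, 100100, 10100-, 110110}

001101, 100100, 110110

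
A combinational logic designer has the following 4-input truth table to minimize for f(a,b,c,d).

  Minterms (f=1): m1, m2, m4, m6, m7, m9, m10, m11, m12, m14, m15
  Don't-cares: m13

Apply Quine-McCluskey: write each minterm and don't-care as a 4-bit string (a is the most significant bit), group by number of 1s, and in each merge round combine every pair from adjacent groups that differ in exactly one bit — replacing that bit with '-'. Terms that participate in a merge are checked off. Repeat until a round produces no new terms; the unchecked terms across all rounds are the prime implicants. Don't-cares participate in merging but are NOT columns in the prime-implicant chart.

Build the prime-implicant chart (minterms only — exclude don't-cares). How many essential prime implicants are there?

4

size-2^0 implicants → 0001(✓)  0010(✓)  0100(✓)  0110(✓)  0111(✓)  1001(✓)  1010(✓)  1011(✓)  1100(✓)  1101(✓)  1110(✓)  1111(✓)
size-2^1 implicants → -001  -010(✓)  -100(✓)  -110(✓)  -111(✓)  0-10(✓)  01-0(✓)  011-(✓)  1-01(✓)  1-10(✓)  1-11(✓)  10-1(✓)  101-(✓)  11-0(✓)  11-1(✓)  110-(✓)  111-(✓)
size-2^2 implicants → --10  -1-0  -11-  1--1  1-1-  11--
Unchecked terms (primes): --10, -001, -1-0, -11-, 1--1, 1-1-, 11--
Minterm coverage:
  m1 ⊆ -001 [E]
  m2 ⊆ --10 [E]
  m4 ⊆ -1-0 [E]
  m6 ⊆ --10,-1-0,-11-
  m7 ⊆ -11- [E]
  m9 ⊆ -001,1--1
  m10 ⊆ --10,1-1-
  m11 ⊆ 1--1,1-1-
  m12 ⊆ -1-0,11--
  m14 ⊆ --10,-1-0,-11-,1-1-,11--
  m15 ⊆ -11-,1--1,1-1-,11--
E = {--10, -001, -1-0, -11-}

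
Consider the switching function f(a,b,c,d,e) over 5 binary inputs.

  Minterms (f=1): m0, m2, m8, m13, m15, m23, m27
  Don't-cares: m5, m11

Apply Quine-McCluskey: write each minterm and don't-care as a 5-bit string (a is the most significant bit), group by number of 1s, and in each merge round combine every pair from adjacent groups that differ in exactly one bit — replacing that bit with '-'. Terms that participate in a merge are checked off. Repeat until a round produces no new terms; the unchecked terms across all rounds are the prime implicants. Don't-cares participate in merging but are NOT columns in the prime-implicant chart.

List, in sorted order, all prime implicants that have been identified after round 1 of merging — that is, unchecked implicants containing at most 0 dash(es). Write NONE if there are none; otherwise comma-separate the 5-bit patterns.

[col 0] 00000*, 00010*, 00101*, 01000*, 01011*, 01101*, 01111*, 10111, 11011*
[col 1] -1011, 0-000, 0-101, 000-0, 01-11, 011-1
Prime implicants: -1011, 0-000, 0-101, 000-0, 01-11, 011-1, 10111

10111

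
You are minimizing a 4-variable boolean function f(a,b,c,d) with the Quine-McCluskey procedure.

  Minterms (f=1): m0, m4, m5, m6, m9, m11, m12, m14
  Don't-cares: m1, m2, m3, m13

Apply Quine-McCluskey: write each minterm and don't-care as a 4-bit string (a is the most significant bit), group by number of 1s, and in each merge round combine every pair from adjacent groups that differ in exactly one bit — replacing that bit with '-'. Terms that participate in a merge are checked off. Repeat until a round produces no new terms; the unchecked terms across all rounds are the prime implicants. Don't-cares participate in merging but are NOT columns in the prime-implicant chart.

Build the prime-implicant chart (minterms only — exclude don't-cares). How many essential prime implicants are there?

Round 0: 0000✓ 0001✓ 0010✓ 0011✓ 0100✓ 0101✓ 0110✓ 1001✓ 1011✓ 1100✓ 1101✓ 1110✓
Round 1: -001✓ -011✓ -100✓ -101✓ -110✓ 0-00✓ 0-01✓ 0-10✓ 00-0✓ 00-1✓ 000-✓ 001-✓ 01-0✓ 010-✓ 1-01✓ 10-1✓ 11-0✓ 110-✓
Round 2: --01 -0-1 -1-0 -10- 0--0 0-0- 00--
PIs = {--01, -0-1, -1-0, -10-, 0--0, 0-0-, 00--}
Coverage chart:
  m0: 0--0,0-0-,00--
  m4: -1-0,-10-,0--0,0-0-
  m5: --01,-10-,0-0-
  m6: -1-0,0--0
  m9: --01,-0-1
  m11: -0-1 ←essential
  m12: -1-0,-10-
  m14: -1-0 ←essential
Essential: -0-1, -1-0

2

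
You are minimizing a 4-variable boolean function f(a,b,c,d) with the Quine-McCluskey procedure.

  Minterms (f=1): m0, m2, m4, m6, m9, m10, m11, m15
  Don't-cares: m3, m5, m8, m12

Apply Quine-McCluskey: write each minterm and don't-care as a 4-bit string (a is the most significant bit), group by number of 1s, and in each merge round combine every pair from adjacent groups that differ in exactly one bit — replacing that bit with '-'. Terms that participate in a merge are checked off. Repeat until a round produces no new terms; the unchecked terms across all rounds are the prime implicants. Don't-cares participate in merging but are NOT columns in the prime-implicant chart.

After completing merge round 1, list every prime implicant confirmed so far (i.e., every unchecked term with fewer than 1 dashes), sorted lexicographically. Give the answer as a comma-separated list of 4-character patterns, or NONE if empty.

NONE

Round 0: 0000✓ 0010✓ 0011✓ 0100✓ 0101✓ 0110✓ 1000✓ 1001✓ 1010✓ 1011✓ 1100✓ 1111✓
Round 1: -000✓ -010✓ -011✓ -100✓ 0-00✓ 0-10✓ 00-0✓ 001-✓ 01-0✓ 010- 1-00✓ 1-11 10-0✓ 10-1✓ 100-✓ 101-✓
Round 2: --00 -0-0 -01- 0--0 10--
PIs = {--00, -0-0, -01-, 0--0, 010-, 1-11, 10--}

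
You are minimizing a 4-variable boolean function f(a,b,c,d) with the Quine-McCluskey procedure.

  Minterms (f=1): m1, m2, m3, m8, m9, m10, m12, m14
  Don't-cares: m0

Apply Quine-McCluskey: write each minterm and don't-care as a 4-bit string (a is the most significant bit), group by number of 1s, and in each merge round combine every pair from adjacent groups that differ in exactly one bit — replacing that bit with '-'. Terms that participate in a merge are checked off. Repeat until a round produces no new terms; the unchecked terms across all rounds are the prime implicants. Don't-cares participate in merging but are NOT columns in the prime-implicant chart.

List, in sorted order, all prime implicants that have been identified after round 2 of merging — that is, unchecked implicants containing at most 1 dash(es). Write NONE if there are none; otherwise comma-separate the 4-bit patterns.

NONE

[col 0] 0000*, 0001*, 0010*, 0011*, 1000*, 1001*, 1010*, 1100*, 1110*
[col 1] -000*, -001*, -010*, 00-0*, 00-1*, 000-*, 001-*, 1-00*, 1-10*, 10-0*, 100-*, 11-0*
[col 2] -0-0, -00-, 00--, 1--0
Prime implicants: -0-0, -00-, 00--, 1--0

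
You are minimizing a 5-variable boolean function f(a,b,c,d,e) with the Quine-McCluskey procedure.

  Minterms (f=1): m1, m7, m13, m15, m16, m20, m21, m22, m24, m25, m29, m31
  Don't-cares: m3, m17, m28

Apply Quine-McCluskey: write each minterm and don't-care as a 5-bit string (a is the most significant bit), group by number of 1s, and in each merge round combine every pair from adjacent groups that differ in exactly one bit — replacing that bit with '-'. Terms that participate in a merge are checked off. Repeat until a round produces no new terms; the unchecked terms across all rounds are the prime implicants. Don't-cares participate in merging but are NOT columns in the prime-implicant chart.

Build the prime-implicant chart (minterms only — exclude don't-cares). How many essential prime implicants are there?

3

Round 0: 00001✓ 00011✓ 00111✓ 01101✓ 01111✓ 10000✓ 10001✓ 10100✓ 10101✓ 10110✓ 11000✓ 11001✓ 11100✓ 11101✓ 11111✓
Round 1: -0001 -1101✓ -1111✓ 0-111 00-11 000-1 011-1✓ 1-000✓ 1-001✓ 1-100✓ 1-101✓ 10-00✓ 10-01✓ 1000-✓ 101-0 1010-✓ 11-00✓ 11-01✓ 1100-✓ 111-1✓ 1110-✓
Round 2: -11-1 1--00✓ 1--01✓ 1-00-✓ 1-10-✓ 10-0-✓ 11-0-✓
Round 3: 1--0-
PIs = {-0001, -11-1, 0-111, 00-11, 000-1, 1--0-, 101-0}
Coverage chart:
  m1: -0001,000-1
  m7: 0-111,00-11
  m13: -11-1 ←essential
  m15: -11-1,0-111
  m16: 1--0- ←essential
  m20: 1--0-,101-0
  m21: 1--0- ←essential
  m22: 101-0 ←essential
  m24: 1--0- ←essential
  m25: 1--0- ←essential
  m29: -11-1,1--0-
  m31: -11-1 ←essential
Essential: -11-1, 1--0-, 101-0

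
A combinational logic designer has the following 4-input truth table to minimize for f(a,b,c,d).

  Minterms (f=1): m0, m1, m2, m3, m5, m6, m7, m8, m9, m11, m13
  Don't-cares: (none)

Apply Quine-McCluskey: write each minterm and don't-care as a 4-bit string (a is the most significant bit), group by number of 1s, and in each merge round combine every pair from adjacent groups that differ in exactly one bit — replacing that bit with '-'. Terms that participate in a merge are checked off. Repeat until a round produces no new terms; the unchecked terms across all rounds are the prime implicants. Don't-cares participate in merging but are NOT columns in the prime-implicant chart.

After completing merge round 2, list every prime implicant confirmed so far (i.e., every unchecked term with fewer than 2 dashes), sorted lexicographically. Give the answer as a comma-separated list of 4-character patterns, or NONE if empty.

NONE

Round 0: 0000✓ 0001✓ 0010✓ 0011✓ 0101✓ 0110✓ 0111✓ 1000✓ 1001✓ 1011✓ 1101✓
Round 1: -000✓ -001✓ -011✓ -101✓ 0-01✓ 0-10✓ 0-11✓ 00-0✓ 00-1✓ 000-✓ 001-✓ 01-1✓ 011-✓ 1-01✓ 10-1✓ 100-✓
Round 2: --01 -0-1 -00- 0--1 0-1- 00--
PIs = {--01, -0-1, -00-, 0--1, 0-1-, 00--}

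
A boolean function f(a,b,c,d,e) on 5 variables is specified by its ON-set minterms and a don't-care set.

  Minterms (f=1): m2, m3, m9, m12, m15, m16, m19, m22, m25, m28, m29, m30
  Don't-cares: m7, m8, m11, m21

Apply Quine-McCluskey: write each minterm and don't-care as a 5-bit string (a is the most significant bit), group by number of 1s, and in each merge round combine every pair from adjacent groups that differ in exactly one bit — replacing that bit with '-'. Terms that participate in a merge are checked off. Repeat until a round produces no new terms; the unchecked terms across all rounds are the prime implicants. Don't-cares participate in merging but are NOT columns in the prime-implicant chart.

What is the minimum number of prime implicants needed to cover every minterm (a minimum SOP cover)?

8

size-2^0 implicants → 00010(✓)  00011(✓)  00111(✓)  01000(✓)  01001(✓)  01011(✓)  01100(✓)  01111(✓)  10000  10011(✓)  10101(✓)  10110(✓)  11001(✓)  11100(✓)  11101(✓)  11110(✓)
size-2^1 implicants → -0011  -1001  -1100  0-011(✓)  0-111(✓)  00-11(✓)  0001-  01-00  01-11(✓)  010-1  0100-  1-101  1-110  11-01  111-0  1110-
size-2^2 implicants → 0--11
Unchecked terms (primes): -0011, -1001, -1100, 0--11, 0001-, 01-00, 010-1, 0100-, 1-101, 1-110, 10000, 11-01, 111-0, 1110-
Minterm coverage:
  m2 ⊆ 0001- [E]
  m3 ⊆ -0011,0--11,0001-
  m9 ⊆ -1001,010-1,0100-
  m12 ⊆ -1100,01-00
  m15 ⊆ 0--11 [E]
  m16 ⊆ 10000 [E]
  m19 ⊆ -0011 [E]
  m22 ⊆ 1-110 [E]
  m25 ⊆ -1001,11-01
  m28 ⊆ -1100,111-0,1110-
  m29 ⊆ 1-101,11-01,1110-
  m30 ⊆ 1-110,111-0
E = {-0011, 0--11, 0001-, 1-110, 10000}
Petrick residual → -1001, -1100, 1-101
Cover = b'c'de + bc'd'e + bcd'e' + a'de + a'b'c'd + acd'e + acde' + ab'c'd'e'  |cover|=8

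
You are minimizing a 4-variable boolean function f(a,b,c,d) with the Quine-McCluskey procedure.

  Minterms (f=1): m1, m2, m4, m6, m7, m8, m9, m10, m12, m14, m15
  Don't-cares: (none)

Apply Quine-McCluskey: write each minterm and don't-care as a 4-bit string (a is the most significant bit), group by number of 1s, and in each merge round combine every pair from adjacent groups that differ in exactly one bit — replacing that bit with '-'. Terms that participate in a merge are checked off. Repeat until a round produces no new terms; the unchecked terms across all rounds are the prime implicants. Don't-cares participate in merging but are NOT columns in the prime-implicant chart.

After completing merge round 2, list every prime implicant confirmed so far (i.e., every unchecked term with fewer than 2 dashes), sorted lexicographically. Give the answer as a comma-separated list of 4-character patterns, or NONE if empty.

-001, 100-

size-2^0 implicants → 0001(✓)  0010(✓)  0100(✓)  0110(✓)  0111(✓)  1000(✓)  1001(✓)  1010(✓)  1100(✓)  1110(✓)  1111(✓)
size-2^1 implicants → -001  -010(✓)  -100(✓)  -110(✓)  -111(✓)  0-10(✓)  01-0(✓)  011-(✓)  1-00(✓)  1-10(✓)  10-0(✓)  100-  11-0(✓)  111-(✓)
size-2^2 implicants → --10  -1-0  -11-  1--0
Unchecked terms (primes): --10, -001, -1-0, -11-, 1--0, 100-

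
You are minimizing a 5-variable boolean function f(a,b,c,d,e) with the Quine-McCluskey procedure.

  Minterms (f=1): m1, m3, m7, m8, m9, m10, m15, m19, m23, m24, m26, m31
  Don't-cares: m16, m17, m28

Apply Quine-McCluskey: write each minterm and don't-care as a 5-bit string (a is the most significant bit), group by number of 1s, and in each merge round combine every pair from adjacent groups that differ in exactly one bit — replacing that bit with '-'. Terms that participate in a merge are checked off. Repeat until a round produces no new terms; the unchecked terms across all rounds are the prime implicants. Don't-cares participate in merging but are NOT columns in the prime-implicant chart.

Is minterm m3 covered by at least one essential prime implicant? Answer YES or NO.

NO

[col 0] 00001*, 00011*, 00111*, 01000*, 01001*, 01010*, 01111*, 10000*, 10001*, 10011*, 10111*, 11000*, 11010*, 11100*, 11111*
[col 1] -0001*, -0011*, -0111*, -1000*, -1010*, -1111*, 0-001, 0-111*, 00-11*, 000-1*, 010-0*, 0100-, 1-000, 1-111*, 10-11*, 100-1*, 1000-, 11-00, 110-0*
[col 2] --111, -0-11, -00-1, -10-0
Prime implicants: --111, -0-11, -00-1, -10-0, 0-001, 0100-, 1-000, 1000-, 11-00
PI chart (minterm → PIs covering it):
  1 | -00-1,0-001
  3 | -0-11,-00-1
  7 | --111,-0-11
  8 | -10-0,0100-
  9 | 0-001,0100-
  10 | -10-0  (sole → essential)
  15 | --111  (sole → essential)
  19 | -0-11,-00-1
  23 | --111,-0-11
  24 | -10-0,1-000,11-00
  26 | -10-0  (sole → essential)
  31 | --111  (sole → essential)
Essential prime implicants: --111, -10-0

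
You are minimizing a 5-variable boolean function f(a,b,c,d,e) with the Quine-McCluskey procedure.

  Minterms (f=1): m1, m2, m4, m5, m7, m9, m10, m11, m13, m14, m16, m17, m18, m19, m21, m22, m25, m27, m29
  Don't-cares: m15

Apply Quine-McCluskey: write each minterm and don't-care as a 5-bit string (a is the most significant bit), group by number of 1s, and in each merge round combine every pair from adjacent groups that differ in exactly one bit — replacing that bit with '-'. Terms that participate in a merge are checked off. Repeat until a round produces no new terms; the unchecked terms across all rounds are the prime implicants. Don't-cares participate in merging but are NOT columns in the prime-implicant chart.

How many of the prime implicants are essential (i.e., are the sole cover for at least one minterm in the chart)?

size-2^0 implicants → 00001(✓)  00010(✓)  00100(✓)  00101(✓)  00111(✓)  01001(✓)  01010(✓)  01011(✓)  01101(✓)  01110(✓)  01111(✓)  10000(✓)  10001(✓)  10010(✓)  10011(✓)  10101(✓)  10110(✓)  11001(✓)  11011(✓)  11101(✓)
size-2^1 implicants → -0001(✓)  -0010  -0101(✓)  -1001(✓)  -1011(✓)  -1101(✓)  0-001(✓)  0-010  0-101(✓)  0-111(✓)  00-01(✓)  001-1(✓)  0010-  01-01(✓)  01-10(✓)  01-11(✓)  010-1(✓)  0101-(✓)  011-1(✓)  0111-(✓)  1-001(✓)  1-011(✓)  1-101(✓)  10-01(✓)  10-10  100-0(✓)  100-1(✓)  1000-(✓)  1001-(✓)  11-01(✓)  110-1(✓)
size-2^2 implicants → --001(✓)  --101(✓)  -0-01(✓)  -1-01(✓)  -10-1  0--01(✓)  0-1-1  01--1  01-1-  1--01(✓)  1-0-1  100--
size-2^3 implicants → ---01
Unchecked terms (primes): ---01, -0010, -10-1, 0-010, 0-1-1, 0010-, 01--1, 01-1-, 1-0-1, 10-10, 100--
Minterm coverage:
  m1 ⊆ ---01 [E]
  m2 ⊆ -0010,0-010
  m4 ⊆ 0010- [E]
  m5 ⊆ ---01,0-1-1,0010-
  m7 ⊆ 0-1-1 [E]
  m9 ⊆ ---01,-10-1,01--1
  m10 ⊆ 0-010,01-1-
  m11 ⊆ -10-1,01--1,01-1-
  m13 ⊆ ---01,0-1-1,01--1
  m14 ⊆ 01-1- [E]
  m16 ⊆ 100-- [E]
  m17 ⊆ ---01,1-0-1,100--
  m18 ⊆ -0010,10-10,100--
  m19 ⊆ 1-0-1,100--
  m21 ⊆ ---01 [E]
  m22 ⊆ 10-10 [E]
  m25 ⊆ ---01,-10-1,1-0-1
  m27 ⊆ -10-1,1-0-1
  m29 ⊆ ---01 [E]
E = {---01, 0-1-1, 0010-, 01-1-, 10-10, 100--}

6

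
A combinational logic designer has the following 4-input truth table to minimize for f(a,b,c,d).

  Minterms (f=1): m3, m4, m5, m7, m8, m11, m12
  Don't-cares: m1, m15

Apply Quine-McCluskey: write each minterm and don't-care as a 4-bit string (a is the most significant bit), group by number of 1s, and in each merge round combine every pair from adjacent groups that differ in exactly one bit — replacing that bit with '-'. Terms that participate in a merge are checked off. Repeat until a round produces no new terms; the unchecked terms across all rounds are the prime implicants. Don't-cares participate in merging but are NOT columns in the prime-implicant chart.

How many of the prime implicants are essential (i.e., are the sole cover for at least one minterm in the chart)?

Round 0: 0001✓ 0011✓ 0100✓ 0101✓ 0111✓ 1000✓ 1011✓ 1100✓ 1111✓
Round 1: -011✓ -100 -111✓ 0-01✓ 0-11✓ 00-1✓ 01-1✓ 010- 1-00 1-11✓
Round 2: --11 0--1
PIs = {--11, -100, 0--1, 010-, 1-00}
Coverage chart:
  m3: --11,0--1
  m4: -100,010-
  m5: 0--1,010-
  m7: --11,0--1
  m8: 1-00 ←essential
  m11: --11 ←essential
  m12: -100,1-00
Essential: --11, 1-00

2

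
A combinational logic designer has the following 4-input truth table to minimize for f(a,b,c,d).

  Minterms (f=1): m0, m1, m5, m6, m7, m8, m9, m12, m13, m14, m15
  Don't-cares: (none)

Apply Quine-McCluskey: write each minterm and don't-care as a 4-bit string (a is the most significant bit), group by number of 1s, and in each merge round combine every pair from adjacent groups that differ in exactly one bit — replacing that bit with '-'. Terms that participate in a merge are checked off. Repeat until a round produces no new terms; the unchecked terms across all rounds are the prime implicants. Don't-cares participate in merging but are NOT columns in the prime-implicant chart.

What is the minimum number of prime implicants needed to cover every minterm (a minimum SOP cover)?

4

size-2^0 implicants → 0000(✓)  0001(✓)  0101(✓)  0110(✓)  0111(✓)  1000(✓)  1001(✓)  1100(✓)  1101(✓)  1110(✓)  1111(✓)
size-2^1 implicants → -000(✓)  -001(✓)  -101(✓)  -110(✓)  -111(✓)  0-01(✓)  000-(✓)  01-1(✓)  011-(✓)  1-00(✓)  1-01(✓)  100-(✓)  11-0(✓)  11-1(✓)  110-(✓)  111-(✓)
size-2^2 implicants → --01  -00-  -1-1  -11-  1-0-  11--
Unchecked terms (primes): --01, -00-, -1-1, -11-, 1-0-, 11--
Minterm coverage:
  m0 ⊆ -00- [E]
  m1 ⊆ --01,-00-
  m5 ⊆ --01,-1-1
  m6 ⊆ -11- [E]
  m7 ⊆ -1-1,-11-
  m8 ⊆ -00-,1-0-
  m9 ⊆ --01,-00-,1-0-
  m12 ⊆ 1-0-,11--
  m13 ⊆ --01,-1-1,1-0-,11--
  m14 ⊆ -11-,11--
  m15 ⊆ -1-1,-11-,11--
E = {-00-, -11-}
Petrick residual → --01, 1-0-
Cover = c'd + b'c' + bc + ac'  |cover|=4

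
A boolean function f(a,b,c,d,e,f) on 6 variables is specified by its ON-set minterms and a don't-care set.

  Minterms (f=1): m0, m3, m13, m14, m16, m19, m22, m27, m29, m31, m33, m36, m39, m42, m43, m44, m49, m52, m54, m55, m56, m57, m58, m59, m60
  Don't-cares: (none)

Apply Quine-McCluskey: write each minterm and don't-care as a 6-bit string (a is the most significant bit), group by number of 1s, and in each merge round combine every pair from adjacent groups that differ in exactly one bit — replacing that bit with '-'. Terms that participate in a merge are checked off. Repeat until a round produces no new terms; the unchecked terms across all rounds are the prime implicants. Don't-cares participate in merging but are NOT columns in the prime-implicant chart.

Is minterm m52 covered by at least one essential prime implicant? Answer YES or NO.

YES

[col 0] 000000*, 000011*, 001101*, 001110, 010000*, 010011*, 010110*, 011011*, 011101*, 011111*, 100001*, 100100*, 100111*, 101010*, 101011*, 101100*, 110001*, 110100*, 110110*, 110111*, 111000*, 111001*, 111010*, 111011*, 111100*
[col 1] -10110, -11011, 0-0000, 0-0011, 0-1101, 01-011, 011-11, 0111-1, 1-0001, 1-0100*, 1-0111, 1-1010*, 1-1011*, 1-1100*, 10-100*, 10101-*, 11-001, 11-100*, 1101-0, 11011-, 111-00, 1110-0*, 1110-1*, 11100-*, 11101-*
[col 2] 1--100, 1-101-, 1110--
Prime implicants: -10110, -11011, 0-0000, 0-0011, 0-1101, 001110, 01-011, 011-11, 0111-1, 1--100, 1-0001, 1-0111, 1-101-, 11-001, 1101-0, 11011-, 111-00, 1110--
PI chart (minterm → PIs covering it):
  0 | 0-0000  (sole → essential)
  3 | 0-0011  (sole → essential)
  13 | 0-1101  (sole → essential)
  14 | 001110  (sole → essential)
  16 | 0-0000  (sole → essential)
  19 | 0-0011,01-011
  22 | -10110  (sole → essential)
  27 | -11011,01-011,011-11
  29 | 0-1101,0111-1
  31 | 011-11,0111-1
  33 | 1-0001  (sole → essential)
  36 | 1--100  (sole → essential)
  39 | 1-0111  (sole → essential)
  42 | 1-101-  (sole → essential)
  43 | 1-101-  (sole → essential)
  44 | 1--100  (sole → essential)
  49 | 1-0001,11-001
  52 | 1--100,1101-0
  54 | -10110,1101-0,11011-
  55 | 1-0111,11011-
  56 | 111-00,1110--
  57 | 11-001,1110--
  58 | 1-101-,1110--
  59 | -11011,1-101-,1110--
  60 | 1--100,111-00
Essential prime implicants: -10110, 0-0000, 0-0011, 0-1101, 001110, 1--100, 1-0001, 1-0111, 1-101-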